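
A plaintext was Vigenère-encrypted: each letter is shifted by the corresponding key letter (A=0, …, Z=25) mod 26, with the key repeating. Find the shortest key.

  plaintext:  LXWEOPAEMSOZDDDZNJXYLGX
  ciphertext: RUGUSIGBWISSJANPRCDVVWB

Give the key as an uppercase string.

  i= 0: R-L =  6 → G
  i= 1: U-X = 23 → X
  i= 2: G-W = 10 → K
  i= 3: U-E = 16 → Q
  i= 4: S-O =  4 → E
  i= 5: I-P = 19 → T
  i= 6: G-A =  6 → G
  i= 7: B-E = 23 → X
  i= 8: W-M = 10 → K
  i= 9: I-S = 16 → Q
  i=10: S-O =  4 → E
  i=11: S-Z = 19 → T
  i=12: J-D =  6 → G
  i=13: A-D = 23 → X
  i=14: N-D = 10 → K
  i=15: P-Z = 16 → Q
  i=16: R-N =  4 → E
  i=17: C-J = 19 → T
  i=18: D-X =  6 → G
  i=19: V-Y = 23 → X
  i=20: V-L = 10 → K
  i=21: W-G = 16 → Q
  i=22: B-X =  4 → E
  shifts repeat with period 6: GXKQET

GXKQET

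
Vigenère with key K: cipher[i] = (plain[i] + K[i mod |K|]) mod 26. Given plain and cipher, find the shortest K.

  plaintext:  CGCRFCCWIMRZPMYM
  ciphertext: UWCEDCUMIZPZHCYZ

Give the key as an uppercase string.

SQANYA

  i= 0: U-C = 18 → S
  i= 1: W-G = 16 → Q
  i= 2: C-C =  0 → A
  i= 3: E-R = 13 → N
  i= 4: D-F = 24 → Y
  i= 5: C-C =  0 → A
  i= 6: U-C = 18 → S
  i= 7: M-W = 16 → Q
  i= 8: I-I =  0 → A
  i= 9: Z-M = 13 → N
  i=10: P-R = 24 → Y
  i=11: Z-Z =  0 → A
  i=12: H-P = 18 → S
  i=13: C-M = 16 → Q
  i=14: Y-Y =  0 → A
  i=15: Z-M = 13 → N
  shifts repeat with period 6: SQANYA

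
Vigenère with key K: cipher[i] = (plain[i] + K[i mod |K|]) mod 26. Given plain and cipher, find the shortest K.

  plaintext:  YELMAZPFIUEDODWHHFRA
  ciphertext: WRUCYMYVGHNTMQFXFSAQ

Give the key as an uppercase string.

YNJQ

  i= 0: W-Y = 24 → Y
  i= 1: R-E = 13 → N
  i= 2: U-L =  9 → J
  i= 3: C-M = 16 → Q
  i= 4: Y-A = 24 → Y
  i= 5: M-Z = 13 → N
  i= 6: Y-P =  9 → J
  i= 7: V-F = 16 → Q
  i= 8: G-I = 24 → Y
  i= 9: H-U = 13 → N
  i=10: N-E =  9 → J
  i=11: T-D = 16 → Q
  i=12: M-O = 24 → Y
  i=13: Q-D = 13 → N
  i=14: F-W =  9 → J
  i=15: X-H = 16 → Q
  i=16: F-H = 24 → Y
  i=17: S-F = 13 → N
  i=18: A-R =  9 → J
  i=19: Q-A = 16 → Q
  shifts repeat with period 4: YNJQ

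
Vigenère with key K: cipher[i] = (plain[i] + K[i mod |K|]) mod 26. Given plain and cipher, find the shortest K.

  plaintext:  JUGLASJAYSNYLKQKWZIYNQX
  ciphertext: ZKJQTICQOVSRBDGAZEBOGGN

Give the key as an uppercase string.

  i= 0: Z-J = 16 → Q
  i= 1: K-U = 16 → Q
  i= 2: J-G =  3 → D
  i= 3: Q-L =  5 → F
  i= 4: T-A = 19 → T
  i= 5: I-S = 16 → Q
  i= 6: C-J = 19 → T
  i= 7: Q-A = 16 → Q
  i= 8: O-Y = 16 → Q
  i= 9: V-S =  3 → D
  i=10: S-N =  5 → F
  i=11: R-Y = 19 → T
  i=12: B-L = 16 → Q
  i=13: D-K = 19 → T
  i=14: G-Q = 16 → Q
  i=15: A-K = 16 → Q
  i=16: Z-W =  3 → D
  i=17: E-Z =  5 → F
  i=18: B-I = 19 → T
  i=19: O-Y = 16 → Q
  i=20: G-N = 19 → T
  i=21: G-Q = 16 → Q
  i=22: N-X = 16 → Q
  shifts repeat with period 7: QQDFTQT

QQDFTQT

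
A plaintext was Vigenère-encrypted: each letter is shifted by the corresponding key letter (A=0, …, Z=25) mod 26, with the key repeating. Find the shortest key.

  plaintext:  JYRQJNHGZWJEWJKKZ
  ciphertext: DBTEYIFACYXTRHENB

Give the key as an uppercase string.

  i= 0: D-J = 20 → U
  i= 1: B-Y =  3 → D
  i= 2: T-R =  2 → C
  i= 3: E-Q = 14 → O
  i= 4: Y-J = 15 → P
  i= 5: I-N = 21 → V
  i= 6: F-H = 24 → Y
  i= 7: A-G = 20 → U
  i= 8: C-Z =  3 → D
  i= 9: Y-W =  2 → C
  i=10: X-J = 14 → O
  i=11: T-E = 15 → P
  i=12: R-W = 21 → V
  i=13: H-J = 24 → Y
  i=14: E-K = 20 → U
  i=15: N-K =  3 → D
  i=16: B-Z =  2 → C
  shifts repeat with period 7: UDCOPVY

UDCOPVY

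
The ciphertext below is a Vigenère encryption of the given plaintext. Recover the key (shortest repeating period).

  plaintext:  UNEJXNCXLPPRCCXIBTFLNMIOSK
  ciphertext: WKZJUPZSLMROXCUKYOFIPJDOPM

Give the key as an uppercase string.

CXVAX

  i= 0: W-U =  2 → C
  i= 1: K-N = 23 → X
  i= 2: Z-E = 21 → V
  i= 3: J-J =  0 → A
  i= 4: U-X = 23 → X
  i= 5: P-N =  2 → C
  i= 6: Z-C = 23 → X
  i= 7: S-X = 21 → V
  i= 8: L-L =  0 → A
  i= 9: M-P = 23 → X
  i=10: R-P =  2 → C
  i=11: O-R = 23 → X
  i=12: X-C = 21 → V
  i=13: C-C =  0 → A
  i=14: U-X = 23 → X
  i=15: K-I =  2 → C
  i=16: Y-B = 23 → X
  i=17: O-T = 21 → V
  i=18: F-F =  0 → A
  i=19: I-L = 23 → X
  i=20: P-N =  2 → C
  i=21: J-M = 23 → X
  i=22: D-I = 21 → V
  i=23: O-O =  0 → A
  i=24: P-S = 23 → X
  i=25: M-K =  2 → C
  shifts repeat with period 5: CXVAX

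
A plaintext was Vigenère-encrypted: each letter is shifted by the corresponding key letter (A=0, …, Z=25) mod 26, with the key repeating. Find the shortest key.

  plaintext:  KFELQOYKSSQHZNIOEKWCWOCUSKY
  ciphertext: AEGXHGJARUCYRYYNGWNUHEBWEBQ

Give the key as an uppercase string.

  i= 0: A-K = 16 → Q
  i= 1: E-F = 25 → Z
  i= 2: G-E =  2 → C
  i= 3: X-L = 12 → M
  i= 4: H-Q = 17 → R
  i= 5: G-O = 18 → S
  i= 6: J-Y = 11 → L
  i= 7: A-K = 16 → Q
  i= 8: R-S = 25 → Z
  i= 9: U-S =  2 → C
  i=10: C-Q = 12 → M
  i=11: Y-H = 17 → R
  i=12: R-Z = 18 → S
  i=13: Y-N = 11 → L
  i=14: Y-I = 16 → Q
  i=15: N-O = 25 → Z
  i=16: G-E =  2 → C
  i=17: W-K = 12 → M
  i=18: N-W = 17 → R
  i=19: U-C = 18 → S
  i=20: H-W = 11 → L
  i=21: E-O = 16 → Q
  i=22: B-C = 25 → Z
  i=23: W-U =  2 → C
  i=24: E-S = 12 → M
  i=25: B-K = 17 → R
  i=26: Q-Y = 18 → S
  shifts repeat with period 7: QZCMRSL

QZCMRSL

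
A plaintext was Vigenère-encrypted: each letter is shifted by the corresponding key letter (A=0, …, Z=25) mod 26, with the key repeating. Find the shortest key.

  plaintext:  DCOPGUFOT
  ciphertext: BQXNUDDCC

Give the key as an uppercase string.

YOJ

  i= 0: B-D = 24 → Y
  i= 1: Q-C = 14 → O
  i= 2: X-O =  9 → J
  i= 3: N-P = 24 → Y
  i= 4: U-G = 14 → O
  i= 5: D-U =  9 → J
  i= 6: D-F = 24 → Y
  i= 7: C-O = 14 → O
  i= 8: C-T =  9 → J
  shifts repeat with period 3: YOJ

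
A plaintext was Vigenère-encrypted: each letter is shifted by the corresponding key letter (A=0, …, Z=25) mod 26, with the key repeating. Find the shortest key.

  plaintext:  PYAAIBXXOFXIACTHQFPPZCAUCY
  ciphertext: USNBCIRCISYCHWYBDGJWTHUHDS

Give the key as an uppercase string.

  i= 0: U-P =  5 → F
  i= 1: S-Y = 20 → U
  i= 2: N-A = 13 → N
  i= 3: B-A =  1 → B
  i= 4: C-I = 20 → U
  i= 5: I-B =  7 → H
  i= 6: R-X = 20 → U
  i= 7: C-X =  5 → F
  i= 8: I-O = 20 → U
  i= 9: S-F = 13 → N
  i=10: Y-X =  1 → B
  i=11: C-I = 20 → U
  i=12: H-A =  7 → H
  i=13: W-C = 20 → U
  i=14: Y-T =  5 → F
  i=15: B-H = 20 → U
  i=16: D-Q = 13 → N
  i=17: G-F =  1 → B
  i=18: J-P = 20 → U
  i=19: W-P =  7 → H
  i=20: T-Z = 20 → U
  i=21: H-C =  5 → F
  i=22: U-A = 20 → U
  i=23: H-U = 13 → N
  i=24: D-C =  1 → B
  i=25: S-Y = 20 → U
  shifts repeat with period 7: FUNBUHU

FUNBUHU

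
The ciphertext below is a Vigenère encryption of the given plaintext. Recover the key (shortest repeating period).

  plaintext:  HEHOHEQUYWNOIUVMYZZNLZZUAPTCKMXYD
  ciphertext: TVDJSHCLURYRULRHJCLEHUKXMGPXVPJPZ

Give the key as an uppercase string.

  i= 0: T-H = 12 → M
  i= 1: V-E = 17 → R
  i= 2: D-H = 22 → W
  i= 3: J-O = 21 → V
  i= 4: S-H = 11 → L
  i= 5: H-E =  3 → D
  i= 6: C-Q = 12 → M
  i= 7: L-U = 17 → R
  i= 8: U-Y = 22 → W
  i= 9: R-W = 21 → V
  i=10: Y-N = 11 → L
  i=11: R-O =  3 → D
  i=12: U-I = 12 → M
  i=13: L-U = 17 → R
  i=14: R-V = 22 → W
  i=15: H-M = 21 → V
  i=16: J-Y = 11 → L
  i=17: C-Z =  3 → D
  i=18: L-Z = 12 → M
  i=19: E-N = 17 → R
  i=20: H-L = 22 → W
  i=21: U-Z = 21 → V
  i=22: K-Z = 11 → L
  i=23: X-U =  3 → D
  i=24: M-A = 12 → M
  i=25: G-P = 17 → R
  i=26: P-T = 22 → W
  i=27: X-C = 21 → V
  i=28: V-K = 11 → L
  i=29: P-M =  3 → D
  i=30: J-X = 12 → M
  i=31: P-Y = 17 → R
  i=32: Z-D = 22 → W
  shifts repeat with period 6: MRWVLD

MRWVLD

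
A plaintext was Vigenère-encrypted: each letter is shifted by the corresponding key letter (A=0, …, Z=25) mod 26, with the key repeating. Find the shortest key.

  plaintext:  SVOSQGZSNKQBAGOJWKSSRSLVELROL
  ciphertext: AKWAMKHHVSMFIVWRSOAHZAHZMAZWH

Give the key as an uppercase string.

  i= 0: A-S =  8 → I
  i= 1: K-V = 15 → P
  i= 2: W-O =  8 → I
  i= 3: A-S =  8 → I
  i= 4: M-Q = 22 → W
  i= 5: K-G =  4 → E
  i= 6: H-Z =  8 → I
  i= 7: H-S = 15 → P
  i= 8: V-N =  8 → I
  i= 9: S-K =  8 → I
  i=10: M-Q = 22 → W
  i=11: F-B =  4 → E
  i=12: I-A =  8 → I
  i=13: V-G = 15 → P
  i=14: W-O =  8 → I
  i=15: R-J =  8 → I
  i=16: S-W = 22 → W
  i=17: O-K =  4 → E
  i=18: A-S =  8 → I
  i=19: H-S = 15 → P
  i=20: Z-R =  8 → I
  i=21: A-S =  8 → I
  i=22: H-L = 22 → W
  i=23: Z-V =  4 → E
  i=24: M-E =  8 → I
  i=25: A-L = 15 → P
  i=26: Z-R =  8 → I
  i=27: W-O =  8 → I
  i=28: H-L = 22 → W
  shifts repeat with period 6: IPIIWE

IPIIWE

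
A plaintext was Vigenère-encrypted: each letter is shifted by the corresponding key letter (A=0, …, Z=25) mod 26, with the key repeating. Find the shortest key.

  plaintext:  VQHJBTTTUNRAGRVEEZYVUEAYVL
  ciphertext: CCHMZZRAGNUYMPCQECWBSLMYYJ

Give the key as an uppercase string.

  i= 0: C-V =  7 → H
  i= 1: C-Q = 12 → M
  i= 2: H-H =  0 → A
  i= 3: M-J =  3 → D
  i= 4: Z-B = 24 → Y
  i= 5: Z-T =  6 → G
  i= 6: R-T = 24 → Y
  i= 7: A-T =  7 → H
  i= 8: G-U = 12 → M
  i= 9: N-N =  0 → A
  i=10: U-R =  3 → D
  i=11: Y-A = 24 → Y
  i=12: M-G =  6 → G
  i=13: P-R = 24 → Y
  i=14: C-V =  7 → H
  i=15: Q-E = 12 → M
  i=16: E-E =  0 → A
  i=17: C-Z =  3 → D
  i=18: W-Y = 24 → Y
  i=19: B-V =  6 → G
  i=20: S-U = 24 → Y
  i=21: L-E =  7 → H
  i=22: M-A = 12 → M
  i=23: Y-Y =  0 → A
  i=24: Y-V =  3 → D
  i=25: J-L = 24 → Y
  shifts repeat with period 7: HMADYGY

HMADYGY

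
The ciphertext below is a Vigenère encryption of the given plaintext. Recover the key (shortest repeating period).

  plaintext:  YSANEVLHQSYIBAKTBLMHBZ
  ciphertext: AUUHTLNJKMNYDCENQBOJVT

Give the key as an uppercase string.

CCUUPQ

  i= 0: A-Y =  2 → C
  i= 1: U-S =  2 → C
  i= 2: U-A = 20 → U
  i= 3: H-N = 20 → U
  i= 4: T-E = 15 → P
  i= 5: L-V = 16 → Q
  i= 6: N-L =  2 → C
  i= 7: J-H =  2 → C
  i= 8: K-Q = 20 → U
  i= 9: M-S = 20 → U
  i=10: N-Y = 15 → P
  i=11: Y-I = 16 → Q
  i=12: D-B =  2 → C
  i=13: C-A =  2 → C
  i=14: E-K = 20 → U
  i=15: N-T = 20 → U
  i=16: Q-B = 15 → P
  i=17: B-L = 16 → Q
  i=18: O-M =  2 → C
  i=19: J-H =  2 → C
  i=20: V-B = 20 → U
  i=21: T-Z = 20 → U
  shifts repeat with period 6: CCUUPQ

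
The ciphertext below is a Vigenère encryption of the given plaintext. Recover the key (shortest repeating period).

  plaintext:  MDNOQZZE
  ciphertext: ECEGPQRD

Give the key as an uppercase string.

  i= 0: E-M = 18 → S
  i= 1: C-D = 25 → Z
  i= 2: E-N = 17 → R
  i= 3: G-O = 18 → S
  i= 4: P-Q = 25 → Z
  i= 5: Q-Z = 17 → R
  i= 6: R-Z = 18 → S
  i= 7: D-E = 25 → Z
  shifts repeat with period 3: SZR

SZR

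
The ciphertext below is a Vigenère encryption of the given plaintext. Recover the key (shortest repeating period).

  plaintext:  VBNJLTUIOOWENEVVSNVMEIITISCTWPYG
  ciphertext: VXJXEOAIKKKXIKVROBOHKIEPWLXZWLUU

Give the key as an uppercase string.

AWWOTVG

  i= 0: V-V =  0 → A
  i= 1: X-B = 22 → W
  i= 2: J-N = 22 → W
  i= 3: X-J = 14 → O
  i= 4: E-L = 19 → T
  i= 5: O-T = 21 → V
  i= 6: A-U =  6 → G
  i= 7: I-I =  0 → A
  i= 8: K-O = 22 → W
  i= 9: K-O = 22 → W
  i=10: K-W = 14 → O
  i=11: X-E = 19 → T
  i=12: I-N = 21 → V
  i=13: K-E =  6 → G
  i=14: V-V =  0 → A
  i=15: R-V = 22 → W
  i=16: O-S = 22 → W
  i=17: B-N = 14 → O
  i=18: O-V = 19 → T
  i=19: H-M = 21 → V
  i=20: K-E =  6 → G
  i=21: I-I =  0 → A
  i=22: E-I = 22 → W
  i=23: P-T = 22 → W
  i=24: W-I = 14 → O
  i=25: L-S = 19 → T
  i=26: X-C = 21 → V
  i=27: Z-T =  6 → G
  i=28: W-W =  0 → A
  i=29: L-P = 22 → W
  i=30: U-Y = 22 → W
  i=31: U-G = 14 → O
  shifts repeat with period 7: AWWOTVG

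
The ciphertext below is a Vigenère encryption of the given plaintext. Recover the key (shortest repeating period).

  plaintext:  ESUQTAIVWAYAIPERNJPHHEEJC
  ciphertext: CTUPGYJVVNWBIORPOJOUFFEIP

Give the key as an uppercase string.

  i= 0: C-E = 24 → Y
  i= 1: T-S =  1 → B
  i= 2: U-U =  0 → A
  i= 3: P-Q = 25 → Z
  i= 4: G-T = 13 → N
  i= 5: Y-A = 24 → Y
  i= 6: J-I =  1 → B
  i= 7: V-V =  0 → A
  i= 8: V-W = 25 → Z
  i= 9: N-A = 13 → N
  i=10: W-Y = 24 → Y
  i=11: B-A =  1 → B
  i=12: I-I =  0 → A
  i=13: O-P = 25 → Z
  i=14: R-E = 13 → N
  i=15: P-R = 24 → Y
  i=16: O-N =  1 → B
  i=17: J-J =  0 → A
  i=18: O-P = 25 → Z
  i=19: U-H = 13 → N
  i=20: F-H = 24 → Y
  i=21: F-E =  1 → B
  i=22: E-E =  0 → A
  i=23: I-J = 25 → Z
  i=24: P-C = 13 → N
  shifts repeat with period 5: YBAZN

YBAZN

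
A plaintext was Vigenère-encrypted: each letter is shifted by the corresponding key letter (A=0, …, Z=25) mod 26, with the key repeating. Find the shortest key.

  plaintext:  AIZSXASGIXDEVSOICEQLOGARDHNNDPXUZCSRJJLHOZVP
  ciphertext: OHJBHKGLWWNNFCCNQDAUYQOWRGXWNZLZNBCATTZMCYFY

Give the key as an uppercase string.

  i= 0: O-A = 14 → O
  i= 1: H-I = 25 → Z
  i= 2: J-Z = 10 → K
  i= 3: B-S =  9 → J
  i= 4: H-X = 10 → K
  i= 5: K-A = 10 → K
  i= 6: G-S = 14 → O
  i= 7: L-G =  5 → F
  i= 8: W-I = 14 → O
  i= 9: W-X = 25 → Z
  i=10: N-D = 10 → K
  i=11: N-E =  9 → J
  i=12: F-V = 10 → K
  i=13: C-S = 10 → K
  i=14: C-O = 14 → O
  i=15: N-I =  5 → F
  i=16: Q-C = 14 → O
  i=17: D-E = 25 → Z
  i=18: A-Q = 10 → K
  i=19: U-L =  9 → J
  i=20: Y-O = 10 → K
  i=21: Q-G = 10 → K
  i=22: O-A = 14 → O
  i=23: W-R =  5 → F
  i=24: R-D = 14 → O
  i=25: G-H = 25 → Z
  i=26: X-N = 10 → K
  i=27: W-N =  9 → J
  i=28: N-D = 10 → K
  i=29: Z-P = 10 → K
  i=30: L-X = 14 → O
  i=31: Z-U =  5 → F
  i=32: N-Z = 14 → O
  i=33: B-C = 25 → Z
  i=34: C-S = 10 → K
  i=35: A-R =  9 → J
  i=36: T-J = 10 → K
  i=37: T-J = 10 → K
  i=38: Z-L = 14 → O
  i=39: M-H =  5 → F
  i=40: C-O = 14 → O
  i=41: Y-Z = 25 → Z
  i=42: F-V = 10 → K
  i=43: Y-P =  9 → J
  shifts repeat with period 8: OZKJKKOF

OZKJKKOF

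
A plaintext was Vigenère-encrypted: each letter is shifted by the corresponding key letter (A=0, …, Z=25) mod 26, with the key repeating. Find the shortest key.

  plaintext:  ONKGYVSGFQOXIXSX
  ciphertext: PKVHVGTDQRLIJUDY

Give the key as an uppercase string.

BXL

  i= 0: P-O =  1 → B
  i= 1: K-N = 23 → X
  i= 2: V-K = 11 → L
  i= 3: H-G =  1 → B
  i= 4: V-Y = 23 → X
  i= 5: G-V = 11 → L
  i= 6: T-S =  1 → B
  i= 7: D-G = 23 → X
  i= 8: Q-F = 11 → L
  i= 9: R-Q =  1 → B
  i=10: L-O = 23 → X
  i=11: I-X = 11 → L
  i=12: J-I =  1 → B
  i=13: U-X = 23 → X
  i=14: D-S = 11 → L
  i=15: Y-X =  1 → B
  shifts repeat with period 3: BXL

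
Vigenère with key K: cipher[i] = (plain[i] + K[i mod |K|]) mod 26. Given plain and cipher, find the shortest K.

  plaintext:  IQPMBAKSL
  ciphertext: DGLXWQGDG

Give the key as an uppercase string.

  i= 0: D-I = 21 → V
  i= 1: G-Q = 16 → Q
  i= 2: L-P = 22 → W
  i= 3: X-M = 11 → L
  i= 4: W-B = 21 → V
  i= 5: Q-A = 16 → Q
  i= 6: G-K = 22 → W
  i= 7: D-S = 11 → L
  i= 8: G-L = 21 → V
  shifts repeat with period 4: VQWL

VQWL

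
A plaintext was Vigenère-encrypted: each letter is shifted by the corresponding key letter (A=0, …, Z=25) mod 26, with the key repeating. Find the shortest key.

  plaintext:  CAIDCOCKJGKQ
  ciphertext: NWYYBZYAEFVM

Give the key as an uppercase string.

  i= 0: N-C = 11 → L
  i= 1: W-A = 22 → W
  i= 2: Y-I = 16 → Q
  i= 3: Y-D = 21 → V
  i= 4: B-C = 25 → Z
  i= 5: Z-O = 11 → L
  i= 6: Y-C = 22 → W
  i= 7: A-K = 16 → Q
  i= 8: E-J = 21 → V
  i= 9: F-G = 25 → Z
  i=10: V-K = 11 → L
  i=11: M-Q = 22 → W
  shifts repeat with period 5: LWQVZ

LWQVZ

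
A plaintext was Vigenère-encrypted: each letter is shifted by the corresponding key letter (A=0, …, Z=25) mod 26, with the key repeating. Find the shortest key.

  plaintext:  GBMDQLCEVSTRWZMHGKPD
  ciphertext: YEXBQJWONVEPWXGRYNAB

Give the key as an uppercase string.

SDLYAYUK

  i= 0: Y-G = 18 → S
  i= 1: E-B =  3 → D
  i= 2: X-M = 11 → L
  i= 3: B-D = 24 → Y
  i= 4: Q-Q =  0 → A
  i= 5: J-L = 24 → Y
  i= 6: W-C = 20 → U
  i= 7: O-E = 10 → K
  i= 8: N-V = 18 → S
  i= 9: V-S =  3 → D
  i=10: E-T = 11 → L
  i=11: P-R = 24 → Y
  i=12: W-W =  0 → A
  i=13: X-Z = 24 → Y
  i=14: G-M = 20 → U
  i=15: R-H = 10 → K
  i=16: Y-G = 18 → S
  i=17: N-K =  3 → D
  i=18: A-P = 11 → L
  i=19: B-D = 24 → Y
  shifts repeat with period 8: SDLYAYUK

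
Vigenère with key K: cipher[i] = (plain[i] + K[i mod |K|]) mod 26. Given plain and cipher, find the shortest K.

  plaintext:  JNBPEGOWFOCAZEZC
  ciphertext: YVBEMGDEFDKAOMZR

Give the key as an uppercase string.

PIA

  i= 0: Y-J = 15 → P
  i= 1: V-N =  8 → I
  i= 2: B-B =  0 → A
  i= 3: E-P = 15 → P
  i= 4: M-E =  8 → I
  i= 5: G-G =  0 → A
  i= 6: D-O = 15 → P
  i= 7: E-W =  8 → I
  i= 8: F-F =  0 → A
  i= 9: D-O = 15 → P
  i=10: K-C =  8 → I
  i=11: A-A =  0 → A
  i=12: O-Z = 15 → P
  i=13: M-E =  8 → I
  i=14: Z-Z =  0 → A
  i=15: R-C = 15 → P
  shifts repeat with period 3: PIA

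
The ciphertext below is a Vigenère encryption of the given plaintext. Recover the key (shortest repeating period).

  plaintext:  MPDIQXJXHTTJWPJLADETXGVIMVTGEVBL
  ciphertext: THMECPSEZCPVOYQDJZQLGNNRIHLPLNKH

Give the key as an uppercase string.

HSJWMSJ

  i= 0: T-M =  7 → H
  i= 1: H-P = 18 → S
  i= 2: M-D =  9 → J
  i= 3: E-I = 22 → W
  i= 4: C-Q = 12 → M
  i= 5: P-X = 18 → S
  i= 6: S-J =  9 → J
  i= 7: E-X =  7 → H
  i= 8: Z-H = 18 → S
  i= 9: C-T =  9 → J
  i=10: P-T = 22 → W
  i=11: V-J = 12 → M
  i=12: O-W = 18 → S
  i=13: Y-P =  9 → J
  i=14: Q-J =  7 → H
  i=15: D-L = 18 → S
  i=16: J-A =  9 → J
  i=17: Z-D = 22 → W
  i=18: Q-E = 12 → M
  i=19: L-T = 18 → S
  i=20: G-X =  9 → J
  i=21: N-G =  7 → H
  i=22: N-V = 18 → S
  i=23: R-I =  9 → J
  i=24: I-M = 22 → W
  i=25: H-V = 12 → M
  i=26: L-T = 18 → S
  i=27: P-G =  9 → J
  i=28: L-E =  7 → H
  i=29: N-V = 18 → S
  i=30: K-B =  9 → J
  i=31: H-L = 22 → W
  shifts repeat with period 7: HSJWMSJ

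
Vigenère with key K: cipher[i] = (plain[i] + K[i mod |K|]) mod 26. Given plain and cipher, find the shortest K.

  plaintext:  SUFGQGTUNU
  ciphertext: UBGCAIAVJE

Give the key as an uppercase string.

  i= 0: U-S =  2 → C
  i= 1: B-U =  7 → H
  i= 2: G-F =  1 → B
  i= 3: C-G = 22 → W
  i= 4: A-Q = 10 → K
  i= 5: I-G =  2 → C
  i= 6: A-T =  7 → H
  i= 7: V-U =  1 → B
  i= 8: J-N = 22 → W
  i= 9: E-U = 10 → K
  shifts repeat with period 5: CHBWK

CHBWK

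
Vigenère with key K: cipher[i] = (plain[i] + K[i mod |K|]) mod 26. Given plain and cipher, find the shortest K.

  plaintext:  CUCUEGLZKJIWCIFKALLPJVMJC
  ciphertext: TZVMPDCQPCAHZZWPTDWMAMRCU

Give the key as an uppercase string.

  i= 0: T-C = 17 → R
  i= 1: Z-U =  5 → F
  i= 2: V-C = 19 → T
  i= 3: M-U = 18 → S
  i= 4: P-E = 11 → L
  i= 5: D-G = 23 → X
  i= 6: C-L = 17 → R
  i= 7: Q-Z = 17 → R
  i= 8: P-K =  5 → F
  i= 9: C-J = 19 → T
  i=10: A-I = 18 → S
  i=11: H-W = 11 → L
  i=12: Z-C = 23 → X
  i=13: Z-I = 17 → R
  i=14: W-F = 17 → R
  i=15: P-K =  5 → F
  i=16: T-A = 19 → T
  i=17: D-L = 18 → S
  i=18: W-L = 11 → L
  i=19: M-P = 23 → X
  i=20: A-J = 17 → R
  i=21: M-V = 17 → R
  i=22: R-M =  5 → F
  i=23: C-J = 19 → T
  i=24: U-C = 18 → S
  shifts repeat with period 7: RFTSLXR

RFTSLXR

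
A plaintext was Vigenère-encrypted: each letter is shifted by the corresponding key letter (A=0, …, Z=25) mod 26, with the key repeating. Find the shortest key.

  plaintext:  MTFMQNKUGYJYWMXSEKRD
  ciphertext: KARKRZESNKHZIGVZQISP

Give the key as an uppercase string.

  i= 0: K-M = 24 → Y
  i= 1: A-T =  7 → H
  i= 2: R-F = 12 → M
  i= 3: K-M = 24 → Y
  i= 4: R-Q =  1 → B
  i= 5: Z-N = 12 → M
  i= 6: E-K = 20 → U
  i= 7: S-U = 24 → Y
  i= 8: N-G =  7 → H
  i= 9: K-Y = 12 → M
  i=10: H-J = 24 → Y
  i=11: Z-Y =  1 → B
  i=12: I-W = 12 → M
  i=13: G-M = 20 → U
  i=14: V-X = 24 → Y
  i=15: Z-S =  7 → H
  i=16: Q-E = 12 → M
  i=17: I-K = 24 → Y
  i=18: S-R =  1 → B
  i=19: P-D = 12 → M
  shifts repeat with period 7: YHMYBMU

YHMYBMU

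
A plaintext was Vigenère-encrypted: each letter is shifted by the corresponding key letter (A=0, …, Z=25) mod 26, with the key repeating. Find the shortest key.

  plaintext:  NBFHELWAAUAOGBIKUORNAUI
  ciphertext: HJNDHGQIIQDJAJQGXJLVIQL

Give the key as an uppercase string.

UIIWDV

  i= 0: H-N = 20 → U
  i= 1: J-B =  8 → I
  i= 2: N-F =  8 → I
  i= 3: D-H = 22 → W
  i= 4: H-E =  3 → D
  i= 5: G-L = 21 → V
  i= 6: Q-W = 20 → U
  i= 7: I-A =  8 → I
  i= 8: I-A =  8 → I
  i= 9: Q-U = 22 → W
  i=10: D-A =  3 → D
  i=11: J-O = 21 → V
  i=12: A-G = 20 → U
  i=13: J-B =  8 → I
  i=14: Q-I =  8 → I
  i=15: G-K = 22 → W
  i=16: X-U =  3 → D
  i=17: J-O = 21 → V
  i=18: L-R = 20 → U
  i=19: V-N =  8 → I
  i=20: I-A =  8 → I
  i=21: Q-U = 22 → W
  i=22: L-I =  3 → D
  shifts repeat with period 6: UIIWDV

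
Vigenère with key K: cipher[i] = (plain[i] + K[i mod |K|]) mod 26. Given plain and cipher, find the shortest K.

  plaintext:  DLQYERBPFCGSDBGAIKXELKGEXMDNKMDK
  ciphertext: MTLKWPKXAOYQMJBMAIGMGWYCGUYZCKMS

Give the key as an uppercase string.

  i= 0: M-D =  9 → J
  i= 1: T-L =  8 → I
  i= 2: L-Q = 21 → V
  i= 3: K-Y = 12 → M
  i= 4: W-E = 18 → S
  i= 5: P-R = 24 → Y
  i= 6: K-B =  9 → J
  i= 7: X-P =  8 → I
  i= 8: A-F = 21 → V
  i= 9: O-C = 12 → M
  i=10: Y-G = 18 → S
  i=11: Q-S = 24 → Y
  i=12: M-D =  9 → J
  i=13: J-B =  8 → I
  i=14: B-G = 21 → V
  i=15: M-A = 12 → M
  i=16: A-I = 18 → S
  i=17: I-K = 24 → Y
  i=18: G-X =  9 → J
  i=19: M-E =  8 → I
  i=20: G-L = 21 → V
  i=21: W-K = 12 → M
  i=22: Y-G = 18 → S
  i=23: C-E = 24 → Y
  i=24: G-X =  9 → J
  i=25: U-M =  8 → I
  i=26: Y-D = 21 → V
  i=27: Z-N = 12 → M
  i=28: C-K = 18 → S
  i=29: K-M = 24 → Y
  i=30: M-D =  9 → J
  i=31: S-K =  8 → I
  shifts repeat with period 6: JIVMSY

JIVMSY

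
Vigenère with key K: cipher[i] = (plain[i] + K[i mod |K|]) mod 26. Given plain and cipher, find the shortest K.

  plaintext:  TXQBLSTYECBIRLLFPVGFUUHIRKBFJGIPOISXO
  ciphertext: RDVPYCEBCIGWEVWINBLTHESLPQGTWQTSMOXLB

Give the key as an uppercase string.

YGFONKLD

  i= 0: R-T = 24 → Y
  i= 1: D-X =  6 → G
  i= 2: V-Q =  5 → F
  i= 3: P-B = 14 → O
  i= 4: Y-L = 13 → N
  i= 5: C-S = 10 → K
  i= 6: E-T = 11 → L
  i= 7: B-Y =  3 → D
  i= 8: C-E = 24 → Y
  i= 9: I-C =  6 → G
  i=10: G-B =  5 → F
  i=11: W-I = 14 → O
  i=12: E-R = 13 → N
  i=13: V-L = 10 → K
  i=14: W-L = 11 → L
  i=15: I-F =  3 → D
  i=16: N-P = 24 → Y
  i=17: B-V =  6 → G
  i=18: L-G =  5 → F
  i=19: T-F = 14 → O
  i=20: H-U = 13 → N
  i=21: E-U = 10 → K
  i=22: S-H = 11 → L
  i=23: L-I =  3 → D
  i=24: P-R = 24 → Y
  i=25: Q-K =  6 → G
  i=26: G-B =  5 → F
  i=27: T-F = 14 → O
  i=28: W-J = 13 → N
  i=29: Q-G = 10 → K
  i=30: T-I = 11 → L
  i=31: S-P =  3 → D
  i=32: M-O = 24 → Y
  i=33: O-I =  6 → G
  i=34: X-S =  5 → F
  i=35: L-X = 14 → O
  i=36: B-O = 13 → N
  shifts repeat with period 8: YGFONKLD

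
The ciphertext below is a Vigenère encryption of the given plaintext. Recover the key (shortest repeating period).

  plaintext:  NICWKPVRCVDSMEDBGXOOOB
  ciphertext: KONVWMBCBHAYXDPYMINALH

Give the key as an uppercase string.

  i= 0: K-N = 23 → X
  i= 1: O-I =  6 → G
  i= 2: N-C = 11 → L
  i= 3: V-W = 25 → Z
  i= 4: W-K = 12 → M
  i= 5: M-P = 23 → X
  i= 6: B-V =  6 → G
  i= 7: C-R = 11 → L
  i= 8: B-C = 25 → Z
  i= 9: H-V = 12 → M
  i=10: A-D = 23 → X
  i=11: Y-S =  6 → G
  i=12: X-M = 11 → L
  i=13: D-E = 25 → Z
  i=14: P-D = 12 → M
  i=15: Y-B = 23 → X
  i=16: M-G =  6 → G
  i=17: I-X = 11 → L
  i=18: N-O = 25 → Z
  i=19: A-O = 12 → M
  i=20: L-O = 23 → X
  i=21: H-B =  6 → G
  shifts repeat with period 5: XGLZM

XGLZM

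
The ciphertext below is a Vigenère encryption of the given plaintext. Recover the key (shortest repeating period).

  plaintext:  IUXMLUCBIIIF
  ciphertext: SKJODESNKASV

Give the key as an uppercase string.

  i= 0: S-I = 10 → K
  i= 1: K-U = 16 → Q
  i= 2: J-X = 12 → M
  i= 3: O-M =  2 → C
  i= 4: D-L = 18 → S
  i= 5: E-U = 10 → K
  i= 6: S-C = 16 → Q
  i= 7: N-B = 12 → M
  i= 8: K-I =  2 → C
  i= 9: A-I = 18 → S
  i=10: S-I = 10 → K
  i=11: V-F = 16 → Q
  shifts repeat with period 5: KQMCS

KQMCS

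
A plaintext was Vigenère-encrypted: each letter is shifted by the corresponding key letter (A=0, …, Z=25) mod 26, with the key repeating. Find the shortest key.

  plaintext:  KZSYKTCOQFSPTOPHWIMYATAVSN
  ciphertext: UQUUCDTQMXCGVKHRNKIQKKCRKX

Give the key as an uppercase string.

KRCWS

  i= 0: U-K = 10 → K
  i= 1: Q-Z = 17 → R
  i= 2: U-S =  2 → C
  i= 3: U-Y = 22 → W
  i= 4: C-K = 18 → S
  i= 5: D-T = 10 → K
  i= 6: T-C = 17 → R
  i= 7: Q-O =  2 → C
  i= 8: M-Q = 22 → W
  i= 9: X-F = 18 → S
  i=10: C-S = 10 → K
  i=11: G-P = 17 → R
  i=12: V-T =  2 → C
  i=13: K-O = 22 → W
  i=14: H-P = 18 → S
  i=15: R-H = 10 → K
  i=16: N-W = 17 → R
  i=17: K-I =  2 → C
  i=18: I-M = 22 → W
  i=19: Q-Y = 18 → S
  i=20: K-A = 10 → K
  i=21: K-T = 17 → R
  i=22: C-A =  2 → C
  i=23: R-V = 22 → W
  i=24: K-S = 18 → S
  i=25: X-N = 10 → K
  shifts repeat with period 5: KRCWS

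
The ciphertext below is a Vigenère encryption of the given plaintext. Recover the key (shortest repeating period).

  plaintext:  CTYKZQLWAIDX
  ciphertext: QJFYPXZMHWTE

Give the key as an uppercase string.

  i= 0: Q-C = 14 → O
  i= 1: J-T = 16 → Q
  i= 2: F-Y =  7 → H
  i= 3: Y-K = 14 → O
  i= 4: P-Z = 16 → Q
  i= 5: X-Q =  7 → H
  i= 6: Z-L = 14 → O
  i= 7: M-W = 16 → Q
  i= 8: H-A =  7 → H
  i= 9: W-I = 14 → O
  i=10: T-D = 16 → Q
  i=11: E-X =  7 → H
  shifts repeat with period 3: OQH

OQH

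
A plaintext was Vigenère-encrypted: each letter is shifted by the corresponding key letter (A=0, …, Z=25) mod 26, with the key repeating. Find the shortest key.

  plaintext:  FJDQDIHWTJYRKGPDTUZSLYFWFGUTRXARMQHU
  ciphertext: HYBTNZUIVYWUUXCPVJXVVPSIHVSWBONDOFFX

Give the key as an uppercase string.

  i= 0: H-F =  2 → C
  i= 1: Y-J = 15 → P
  i= 2: B-D = 24 → Y
  i= 3: T-Q =  3 → D
  i= 4: N-D = 10 → K
  i= 5: Z-I = 17 → R
  i= 6: U-H = 13 → N
  i= 7: I-W = 12 → M
  i= 8: V-T =  2 → C
  i= 9: Y-J = 15 → P
  i=10: W-Y = 24 → Y
  i=11: U-R =  3 → D
  i=12: U-K = 10 → K
  i=13: X-G = 17 → R
  i=14: C-P = 13 → N
  i=15: P-D = 12 → M
  i=16: V-T =  2 → C
  i=17: J-U = 15 → P
  i=18: X-Z = 24 → Y
  i=19: V-S =  3 → D
  i=20: V-L = 10 → K
  i=21: P-Y = 17 → R
  i=22: S-F = 13 → N
  i=23: I-W = 12 → M
  i=24: H-F =  2 → C
  i=25: V-G = 15 → P
  i=26: S-U = 24 → Y
  i=27: W-T =  3 → D
  i=28: B-R = 10 → K
  i=29: O-X = 17 → R
  i=30: N-A = 13 → N
  i=31: D-R = 12 → M
  i=32: O-M =  2 → C
  i=33: F-Q = 15 → P
  i=34: F-H = 24 → Y
  i=35: X-U =  3 → D
  shifts repeat with period 8: CPYDKRNM

CPYDKRNM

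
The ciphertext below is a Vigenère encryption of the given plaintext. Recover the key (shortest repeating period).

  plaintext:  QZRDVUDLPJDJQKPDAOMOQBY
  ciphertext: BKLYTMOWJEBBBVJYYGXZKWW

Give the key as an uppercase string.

  i= 0: B-Q = 11 → L
  i= 1: K-Z = 11 → L
  i= 2: L-R = 20 → U
  i= 3: Y-D = 21 → V
  i= 4: T-V = 24 → Y
  i= 5: M-U = 18 → S
  i= 6: O-D = 11 → L
  i= 7: W-L = 11 → L
  i= 8: J-P = 20 → U
  i= 9: E-J = 21 → V
  i=10: B-D = 24 → Y
  i=11: B-J = 18 → S
  i=12: B-Q = 11 → L
  i=13: V-K = 11 → L
  i=14: J-P = 20 → U
  i=15: Y-D = 21 → V
  i=16: Y-A = 24 → Y
  i=17: G-O = 18 → S
  i=18: X-M = 11 → L
  i=19: Z-O = 11 → L
  i=20: K-Q = 20 → U
  i=21: W-B = 21 → V
  i=22: W-Y = 24 → Y
  shifts repeat with period 6: LLUVYS

LLUVYS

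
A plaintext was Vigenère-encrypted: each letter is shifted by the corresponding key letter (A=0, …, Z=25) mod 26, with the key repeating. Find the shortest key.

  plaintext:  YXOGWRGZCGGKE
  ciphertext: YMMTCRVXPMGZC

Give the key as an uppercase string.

  i= 0: Y-Y =  0 → A
  i= 1: M-X = 15 → P
  i= 2: M-O = 24 → Y
  i= 3: T-G = 13 → N
  i= 4: C-W =  6 → G
  i= 5: R-R =  0 → A
  i= 6: V-G = 15 → P
  i= 7: X-Z = 24 → Y
  i= 8: P-C = 13 → N
  i= 9: M-G =  6 → G
  i=10: G-G =  0 → A
  i=11: Z-K = 15 → P
  i=12: C-E = 24 → Y
  shifts repeat with period 5: APYNG

APYNG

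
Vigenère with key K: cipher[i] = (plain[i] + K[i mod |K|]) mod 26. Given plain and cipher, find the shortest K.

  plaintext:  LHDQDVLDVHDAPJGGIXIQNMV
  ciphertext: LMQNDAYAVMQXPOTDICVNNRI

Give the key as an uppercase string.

  i= 0: L-L =  0 → A
  i= 1: M-H =  5 → F
  i= 2: Q-D = 13 → N
  i= 3: N-Q = 23 → X
  i= 4: D-D =  0 → A
  i= 5: A-V =  5 → F
  i= 6: Y-L = 13 → N
  i= 7: A-D = 23 → X
  i= 8: V-V =  0 → A
  i= 9: M-H =  5 → F
  i=10: Q-D = 13 → N
  i=11: X-A = 23 → X
  i=12: P-P =  0 → A
  i=13: O-J =  5 → F
  i=14: T-G = 13 → N
  i=15: D-G = 23 → X
  i=16: I-I =  0 → A
  i=17: C-X =  5 → F
  i=18: V-I = 13 → N
  i=19: N-Q = 23 → X
  i=20: N-N =  0 → A
  i=21: R-M =  5 → F
  i=22: I-V = 13 → N
  shifts repeat with period 4: AFNX

AFNX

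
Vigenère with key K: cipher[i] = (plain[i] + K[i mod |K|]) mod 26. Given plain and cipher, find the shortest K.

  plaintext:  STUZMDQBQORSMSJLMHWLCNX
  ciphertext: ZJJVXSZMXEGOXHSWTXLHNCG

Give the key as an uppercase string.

HQPWLPJL

  i= 0: Z-S =  7 → H
  i= 1: J-T = 16 → Q
  i= 2: J-U = 15 → P
  i= 3: V-Z = 22 → W
  i= 4: X-M = 11 → L
  i= 5: S-D = 15 → P
  i= 6: Z-Q =  9 → J
  i= 7: M-B = 11 → L
  i= 8: X-Q =  7 → H
  i= 9: E-O = 16 → Q
  i=10: G-R = 15 → P
  i=11: O-S = 22 → W
  i=12: X-M = 11 → L
  i=13: H-S = 15 → P
  i=14: S-J =  9 → J
  i=15: W-L = 11 → L
  i=16: T-M =  7 → H
  i=17: X-H = 16 → Q
  i=18: L-W = 15 → P
  i=19: H-L = 22 → W
  i=20: N-C = 11 → L
  i=21: C-N = 15 → P
  i=22: G-X =  9 → J
  shifts repeat with period 8: HQPWLPJL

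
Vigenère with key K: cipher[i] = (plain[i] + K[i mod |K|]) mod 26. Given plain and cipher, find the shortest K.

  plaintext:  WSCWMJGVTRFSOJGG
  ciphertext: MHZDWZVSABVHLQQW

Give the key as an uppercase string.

QPXHK

  i= 0: M-W = 16 → Q
  i= 1: H-S = 15 → P
  i= 2: Z-C = 23 → X
  i= 3: D-W =  7 → H
  i= 4: W-M = 10 → K
  i= 5: Z-J = 16 → Q
  i= 6: V-G = 15 → P
  i= 7: S-V = 23 → X
  i= 8: A-T =  7 → H
  i= 9: B-R = 10 → K
  i=10: V-F = 16 → Q
  i=11: H-S = 15 → P
  i=12: L-O = 23 → X
  i=13: Q-J =  7 → H
  i=14: Q-G = 10 → K
  i=15: W-G = 16 → Q
  shifts repeat with period 5: QPXHK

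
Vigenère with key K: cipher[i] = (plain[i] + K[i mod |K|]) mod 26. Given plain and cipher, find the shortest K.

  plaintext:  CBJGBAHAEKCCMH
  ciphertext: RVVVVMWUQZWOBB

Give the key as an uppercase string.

  i= 0: R-C = 15 → P
  i= 1: V-B = 20 → U
  i= 2: V-J = 12 → M
  i= 3: V-G = 15 → P
  i= 4: V-B = 20 → U
  i= 5: M-A = 12 → M
  i= 6: W-H = 15 → P
  i= 7: U-A = 20 → U
  i= 8: Q-E = 12 → M
  i= 9: Z-K = 15 → P
  i=10: W-C = 20 → U
  i=11: O-C = 12 → M
  i=12: B-M = 15 → P
  i=13: B-H = 20 → U
  shifts repeat with period 3: PUM

PUM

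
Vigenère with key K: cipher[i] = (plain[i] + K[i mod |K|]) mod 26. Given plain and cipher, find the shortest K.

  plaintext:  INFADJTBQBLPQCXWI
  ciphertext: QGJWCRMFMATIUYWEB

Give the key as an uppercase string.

  i= 0: Q-I =  8 → I
  i= 1: G-N = 19 → T
  i= 2: J-F =  4 → E
  i= 3: W-A = 22 → W
  i= 4: C-D = 25 → Z
  i= 5: R-J =  8 → I
  i= 6: M-T = 19 → T
  i= 7: F-B =  4 → E
  i= 8: M-Q = 22 → W
  i= 9: A-B = 25 → Z
  i=10: T-L =  8 → I
  i=11: I-P = 19 → T
  i=12: U-Q =  4 → E
  i=13: Y-C = 22 → W
  i=14: W-X = 25 → Z
  i=15: E-W =  8 → I
  i=16: B-I = 19 → T
  shifts repeat with period 5: ITEWZ

ITEWZ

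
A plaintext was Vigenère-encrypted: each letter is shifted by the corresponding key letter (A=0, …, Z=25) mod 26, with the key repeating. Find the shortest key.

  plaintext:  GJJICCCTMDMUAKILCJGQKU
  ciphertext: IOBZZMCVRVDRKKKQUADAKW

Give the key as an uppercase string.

  i= 0: I-G =  2 → C
  i= 1: O-J =  5 → F
  i= 2: B-J = 18 → S
  i= 3: Z-I = 17 → R
  i= 4: Z-C = 23 → X
  i= 5: M-C = 10 → K
  i= 6: C-C =  0 → A
  i= 7: V-T =  2 → C
  i= 8: R-M =  5 → F
  i= 9: V-D = 18 → S
  i=10: D-M = 17 → R
  i=11: R-U = 23 → X
  i=12: K-A = 10 → K
  i=13: K-K =  0 → A
  i=14: K-I =  2 → C
  i=15: Q-L =  5 → F
  i=16: U-C = 18 → S
  i=17: A-J = 17 → R
  i=18: D-G = 23 → X
  i=19: A-Q = 10 → K
  i=20: K-K =  0 → A
  i=21: W-U =  2 → C
  shifts repeat with period 7: CFSRXKA

CFSRXKA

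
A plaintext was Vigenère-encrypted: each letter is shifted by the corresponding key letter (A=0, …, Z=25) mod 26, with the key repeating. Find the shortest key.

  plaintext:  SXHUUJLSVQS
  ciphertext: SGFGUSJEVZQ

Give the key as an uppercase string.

AJYM

  i= 0: S-S =  0 → A
  i= 1: G-X =  9 → J
  i= 2: F-H = 24 → Y
  i= 3: G-U = 12 → M
  i= 4: U-U =  0 → A
  i= 5: S-J =  9 → J
  i= 6: J-L = 24 → Y
  i= 7: E-S = 12 → M
  i= 8: V-V =  0 → A
  i= 9: Z-Q =  9 → J
  i=10: Q-S = 24 → Y
  shifts repeat with period 4: AJYM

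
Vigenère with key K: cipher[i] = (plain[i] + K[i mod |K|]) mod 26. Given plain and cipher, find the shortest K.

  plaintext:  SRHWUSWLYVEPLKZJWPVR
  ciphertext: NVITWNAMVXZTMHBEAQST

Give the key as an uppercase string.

VEBXC

  i= 0: N-S = 21 → V
  i= 1: V-R =  4 → E
  i= 2: I-H =  1 → B
  i= 3: T-W = 23 → X
  i= 4: W-U =  2 → C
  i= 5: N-S = 21 → V
  i= 6: A-W =  4 → E
  i= 7: M-L =  1 → B
  i= 8: V-Y = 23 → X
  i= 9: X-V =  2 → C
  i=10: Z-E = 21 → V
  i=11: T-P =  4 → E
  i=12: M-L =  1 → B
  i=13: H-K = 23 → X
  i=14: B-Z =  2 → C
  i=15: E-J = 21 → V
  i=16: A-W =  4 → E
  i=17: Q-P =  1 → B
  i=18: S-V = 23 → X
  i=19: T-R =  2 → C
  shifts repeat with period 5: VEBXC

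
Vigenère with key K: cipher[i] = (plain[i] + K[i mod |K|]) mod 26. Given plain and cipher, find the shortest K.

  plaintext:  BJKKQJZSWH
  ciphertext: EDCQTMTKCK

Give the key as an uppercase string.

  i= 0: E-B =  3 → D
  i= 1: D-J = 20 → U
  i= 2: C-K = 18 → S
  i= 3: Q-K =  6 → G
  i= 4: T-Q =  3 → D
  i= 5: M-J =  3 → D
  i= 6: T-Z = 20 → U
  i= 7: K-S = 18 → S
  i= 8: C-W =  6 → G
  i= 9: K-H =  3 → D
  shifts repeat with period 5: DUSGD

DUSGD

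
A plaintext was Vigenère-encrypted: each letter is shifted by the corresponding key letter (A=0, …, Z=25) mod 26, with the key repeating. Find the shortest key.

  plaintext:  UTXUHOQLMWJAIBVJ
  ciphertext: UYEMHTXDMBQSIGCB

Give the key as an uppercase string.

  i= 0: U-U =  0 → A
  i= 1: Y-T =  5 → F
  i= 2: E-X =  7 → H
  i= 3: M-U = 18 → S
  i= 4: H-H =  0 → A
  i= 5: T-O =  5 → F
  i= 6: X-Q =  7 → H
  i= 7: D-L = 18 → S
  i= 8: M-M =  0 → A
  i= 9: B-W =  5 → F
  i=10: Q-J =  7 → H
  i=11: S-A = 18 → S
  i=12: I-I =  0 → A
  i=13: G-B =  5 → F
  i=14: C-V =  7 → H
  i=15: B-J = 18 → S
  shifts repeat with period 4: AFHS

AFHS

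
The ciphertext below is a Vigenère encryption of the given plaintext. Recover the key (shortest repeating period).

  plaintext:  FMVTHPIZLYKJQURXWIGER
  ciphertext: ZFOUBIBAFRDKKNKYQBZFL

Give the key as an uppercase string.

  i= 0: Z-F = 20 → U
  i= 1: F-M = 19 → T
  i= 2: O-V = 19 → T
  i= 3: U-T =  1 → B
  i= 4: B-H = 20 → U
  i= 5: I-P = 19 → T
  i= 6: B-I = 19 → T
  i= 7: A-Z =  1 → B
  i= 8: F-L = 20 → U
  i= 9: R-Y = 19 → T
  i=10: D-K = 19 → T
  i=11: K-J =  1 → B
  i=12: K-Q = 20 → U
  i=13: N-U = 19 → T
  i=14: K-R = 19 → T
  i=15: Y-X =  1 → B
  i=16: Q-W = 20 → U
  i=17: B-I = 19 → T
  i=18: Z-G = 19 → T
  i=19: F-E =  1 → B
  i=20: L-R = 20 → U
  shifts repeat with period 4: UTTB

UTTB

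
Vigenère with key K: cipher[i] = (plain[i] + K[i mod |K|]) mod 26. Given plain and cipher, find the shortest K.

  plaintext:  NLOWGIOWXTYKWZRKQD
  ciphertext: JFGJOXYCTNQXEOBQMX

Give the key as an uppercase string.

WUSNIPKG

  i= 0: J-N = 22 → W
  i= 1: F-L = 20 → U
  i= 2: G-O = 18 → S
  i= 3: J-W = 13 → N
  i= 4: O-G =  8 → I
  i= 5: X-I = 15 → P
  i= 6: Y-O = 10 → K
  i= 7: C-W =  6 → G
  i= 8: T-X = 22 → W
  i= 9: N-T = 20 → U
  i=10: Q-Y = 18 → S
  i=11: X-K = 13 → N
  i=12: E-W =  8 → I
  i=13: O-Z = 15 → P
  i=14: B-R = 10 → K
  i=15: Q-K =  6 → G
  i=16: M-Q = 22 → W
  i=17: X-D = 20 → U
  shifts repeat with period 8: WUSNIPKG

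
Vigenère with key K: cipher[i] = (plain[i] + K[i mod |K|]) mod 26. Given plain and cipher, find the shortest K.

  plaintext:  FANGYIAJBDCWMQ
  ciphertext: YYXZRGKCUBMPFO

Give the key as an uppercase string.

TYKT

  i= 0: Y-F = 19 → T
  i= 1: Y-A = 24 → Y
  i= 2: X-N = 10 → K
  i= 3: Z-G = 19 → T
  i= 4: R-Y = 19 → T
  i= 5: G-I = 24 → Y
  i= 6: K-A = 10 → K
  i= 7: C-J = 19 → T
  i= 8: U-B = 19 → T
  i= 9: B-D = 24 → Y
  i=10: M-C = 10 → K
  i=11: P-W = 19 → T
  i=12: F-M = 19 → T
  i=13: O-Q = 24 → Y
  shifts repeat with period 4: TYKT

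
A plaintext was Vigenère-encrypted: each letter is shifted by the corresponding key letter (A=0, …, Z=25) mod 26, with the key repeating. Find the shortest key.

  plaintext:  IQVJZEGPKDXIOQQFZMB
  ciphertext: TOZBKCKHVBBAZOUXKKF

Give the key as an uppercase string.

LYES

  i= 0: T-I = 11 → L
  i= 1: O-Q = 24 → Y
  i= 2: Z-V =  4 → E
  i= 3: B-J = 18 → S
  i= 4: K-Z = 11 → L
  i= 5: C-E = 24 → Y
  i= 6: K-G =  4 → E
  i= 7: H-P = 18 → S
  i= 8: V-K = 11 → L
  i= 9: B-D = 24 → Y
  i=10: B-X =  4 → E
  i=11: A-I = 18 → S
  i=12: Z-O = 11 → L
  i=13: O-Q = 24 → Y
  i=14: U-Q =  4 → E
  i=15: X-F = 18 → S
  i=16: K-Z = 11 → L
  i=17: K-M = 24 → Y
  i=18: F-B =  4 → E
  shifts repeat with period 4: LYES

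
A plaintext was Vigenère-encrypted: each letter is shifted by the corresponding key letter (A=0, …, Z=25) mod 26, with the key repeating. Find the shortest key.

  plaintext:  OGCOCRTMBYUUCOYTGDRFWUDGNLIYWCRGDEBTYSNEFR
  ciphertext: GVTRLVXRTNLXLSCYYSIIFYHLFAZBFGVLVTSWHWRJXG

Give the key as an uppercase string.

  i= 0: G-O = 18 → S
  i= 1: V-G = 15 → P
  i= 2: T-C = 17 → R
  i= 3: R-O =  3 → D
  i= 4: L-C =  9 → J
  i= 5: V-R =  4 → E
  i= 6: X-T =  4 → E
  i= 7: R-M =  5 → F
  i= 8: T-B = 18 → S
  i= 9: N-Y = 15 → P
  i=10: L-U = 17 → R
  i=11: X-U =  3 → D
  i=12: L-C =  9 → J
  i=13: S-O =  4 → E
  i=14: C-Y =  4 → E
  i=15: Y-T =  5 → F
  i=16: Y-G = 18 → S
  i=17: S-D = 15 → P
  i=18: I-R = 17 → R
  i=19: I-F =  3 → D
  i=20: F-W =  9 → J
  i=21: Y-U =  4 → E
  i=22: H-D =  4 → E
  i=23: L-G =  5 → F
  i=24: F-N = 18 → S
  i=25: A-L = 15 → P
  i=26: Z-I = 17 → R
  i=27: B-Y =  3 → D
  i=28: F-W =  9 → J
  i=29: G-C =  4 → E
  i=30: V-R =  4 → E
  i=31: L-G =  5 → F
  i=32: V-D = 18 → S
  i=33: T-E = 15 → P
  i=34: S-B = 17 → R
  i=35: W-T =  3 → D
  i=36: H-Y =  9 → J
  i=37: W-S =  4 → E
  i=38: R-N =  4 → E
  i=39: J-E =  5 → F
  i=40: X-F = 18 → S
  i=41: G-R = 15 → P
  shifts repeat with period 8: SPRDJEEF

SPRDJEEF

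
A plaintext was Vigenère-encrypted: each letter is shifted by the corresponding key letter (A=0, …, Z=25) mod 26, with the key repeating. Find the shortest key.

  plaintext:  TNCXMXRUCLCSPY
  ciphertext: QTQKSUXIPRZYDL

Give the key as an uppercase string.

XGONG

  i= 0: Q-T = 23 → X
  i= 1: T-N =  6 → G
  i= 2: Q-C = 14 → O
  i= 3: K-X = 13 → N
  i= 4: S-M =  6 → G
  i= 5: U-X = 23 → X
  i= 6: X-R =  6 → G
  i= 7: I-U = 14 → O
  i= 8: P-C = 13 → N
  i= 9: R-L =  6 → G
  i=10: Z-C = 23 → X
  i=11: Y-S =  6 → G
  i=12: D-P = 14 → O
  i=13: L-Y = 13 → N
  shifts repeat with period 5: XGONG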